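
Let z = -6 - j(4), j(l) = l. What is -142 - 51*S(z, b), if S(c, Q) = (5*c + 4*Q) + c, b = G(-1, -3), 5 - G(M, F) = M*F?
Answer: 2510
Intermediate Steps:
G(M, F) = 5 - F*M (G(M, F) = 5 - M*F = 5 - F*M)
b = 2 (b = 5 - 1*(-3)*(-1) = 5 - 3 = 2)
z = -10 (z = -6 - 1*4 = -6 - 4 = -10)
S(c, Q) = 4*Q + 6*c (S(c, Q) = (4*Q + 5*c) + c = 4*Q + 6*c)
-142 - 51*S(z, b) = -142 - 51*(4*2 + 6*(-10)) = -142 - 51*(8 - 60) = -142 - 51*(-52) = -142 + 2652 = 2510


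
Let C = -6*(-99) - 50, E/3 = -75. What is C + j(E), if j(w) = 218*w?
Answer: -48506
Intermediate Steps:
E = -225 (E = 3*(-75) = -225)
C = 544 (C = 594 - 50 = 544)
C + j(E) = 544 + 218*(-225) = 544 - 49050 = -48506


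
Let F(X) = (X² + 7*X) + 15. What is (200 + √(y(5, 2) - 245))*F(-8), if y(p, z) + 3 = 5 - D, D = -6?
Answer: 4600 + 23*I*√237 ≈ 4600.0 + 354.08*I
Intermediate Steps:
y(p, z) = 8 (y(p, z) = -3 + (5 - 1*(-6)) = -3 + (5 + 6) = -3 + 11 = 8)
F(X) = 15 + X² + 7*X
(200 + √(y(5, 2) - 245))*F(-8) = (200 + √(8 - 245))*(15 + (-8)² + 7*(-8)) = (200 + √(-237))*(15 + 64 - 56) = (200 + I*√237)*23 = 4600 + 23*I*√237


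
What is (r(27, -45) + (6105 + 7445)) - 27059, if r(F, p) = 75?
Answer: -13434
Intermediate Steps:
(r(27, -45) + (6105 + 7445)) - 27059 = (75 + (6105 + 7445)) - 27059 = (75 + 13550) - 27059 = 13625 - 27059 = -13434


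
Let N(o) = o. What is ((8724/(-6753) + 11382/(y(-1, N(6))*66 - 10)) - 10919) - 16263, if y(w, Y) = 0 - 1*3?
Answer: -6376527801/234104 ≈ -27238.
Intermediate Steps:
y(w, Y) = -3 (y(w, Y) = 0 - 3 = -3)
((8724/(-6753) + 11382/(y(-1, N(6))*66 - 10)) - 10919) - 16263 = ((8724/(-6753) + 11382/(-3*66 - 10)) - 10919) - 16263 = ((8724*(-1/6753) + 11382/(-198 - 10)) - 10919) - 16263 = ((-2908/2251 + 11382/(-208)) - 10919) - 16263 = ((-2908/2251 + 11382*(-1/208)) - 10919) - 16263 = ((-2908/2251 - 5691/104) - 10919) - 16263 = (-13112873/234104 - 10919) - 16263 = -2569294449/234104 - 16263 = -6376527801/234104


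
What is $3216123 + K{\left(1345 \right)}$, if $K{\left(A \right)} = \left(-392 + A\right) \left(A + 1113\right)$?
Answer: $5558597$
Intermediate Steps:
$K{\left(A \right)} = \left(-392 + A\right) \left(1113 + A\right)$
$3216123 + K{\left(1345 \right)} = 3216123 + \left(-436296 + 1345^{2} + 721 \cdot 1345\right) = 3216123 + \left(-436296 + 1809025 + 969745\right) = 3216123 + 2342474 = 5558597$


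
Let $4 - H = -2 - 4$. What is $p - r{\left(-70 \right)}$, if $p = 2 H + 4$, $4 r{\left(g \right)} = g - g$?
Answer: $24$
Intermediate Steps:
$r{\left(g \right)} = 0$ ($r{\left(g \right)} = \frac{g - g}{4} = \frac{1}{4} \cdot 0 = 0$)
$H = 10$ ($H = 4 - \left(-2 - 4\right) = 4 - -6 = 4 + 6 = 10$)
$p = 24$ ($p = 2 \cdot 10 + 4 = 20 + 4 = 24$)
$p - r{\left(-70 \right)} = 24 - 0 = 24 + 0 = 24$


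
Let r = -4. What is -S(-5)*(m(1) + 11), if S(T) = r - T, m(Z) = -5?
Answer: -6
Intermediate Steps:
S(T) = -4 - T
-S(-5)*(m(1) + 11) = -(-4 - 1*(-5))*(-5 + 11) = -(-4 + 5)*6 = -6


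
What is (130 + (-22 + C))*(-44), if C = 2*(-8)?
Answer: -4048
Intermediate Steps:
C = -16
(130 + (-22 + C))*(-44) = (130 + (-22 - 16))*(-44) = (130 - 38)*(-44) = 92*(-44) = -4048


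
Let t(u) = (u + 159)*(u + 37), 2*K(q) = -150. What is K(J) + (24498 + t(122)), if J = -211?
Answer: 69102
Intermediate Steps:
K(q) = -75 (K(q) = (½)*(-150) = -75)
t(u) = (37 + u)*(159 + u) (t(u) = (159 + u)*(37 + u) = (37 + u)*(159 + u))
K(J) + (24498 + t(122)) = -75 + (24498 + (5883 + 122² + 196*122)) = -75 + (24498 + (5883 + 14884 + 23912)) = -75 + (24498 + 44679) = -75 + 69177 = 69102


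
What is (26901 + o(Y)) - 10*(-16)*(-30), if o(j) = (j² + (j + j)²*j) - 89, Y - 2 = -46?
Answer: -316788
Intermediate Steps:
Y = -44 (Y = 2 - 46 = -44)
o(j) = -89 + j² + 4*j³ (o(j) = (j² + (2*j)²*j) - 89 = (j² + (4*j²)*j) - 89 = (j² + 4*j³) - 89 = -89 + j² + 4*j³)
(26901 + o(Y)) - 10*(-16)*(-30) = (26901 + (-89 + (-44)² + 4*(-44)³)) - 10*(-16)*(-30) = (26901 + (-89 + 1936 + 4*(-85184))) + 160*(-30) = (26901 + (-89 + 1936 - 340736)) - 4800 = (26901 - 338889) - 4800 = -311988 - 4800 = -316788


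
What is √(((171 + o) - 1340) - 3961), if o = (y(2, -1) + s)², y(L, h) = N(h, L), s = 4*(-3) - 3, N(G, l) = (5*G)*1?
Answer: I*√4730 ≈ 68.775*I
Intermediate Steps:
N(G, l) = 5*G
s = -15 (s = -12 - 3 = -15)
y(L, h) = 5*h
o = 400 (o = (5*(-1) - 15)² = (-5 - 15)² = (-20)² = 400)
√(((171 + o) - 1340) - 3961) = √(((171 + 400) - 1340) - 3961) = √((571 - 1340) - 3961) = √(-769 - 3961) = √(-4730) = I*√4730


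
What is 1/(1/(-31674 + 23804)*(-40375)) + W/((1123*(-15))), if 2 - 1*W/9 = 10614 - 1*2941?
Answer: 38933597/9068225 ≈ 4.2934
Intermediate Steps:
W = -69039 (W = 18 - 9*(10614 - 1*2941) = 18 - 9*(10614 - 2941) = 18 - 9*7673 = 18 - 69057 = -69039)
1/(1/(-31674 + 23804)*(-40375)) + W/((1123*(-15))) = 1/(1/(-31674 + 23804)*(-40375)) - 69039/(1123*(-15)) = -1/40375/1/(-7870) - 69039/(-16845) = -1/40375/(-1/7870) - 69039*(-1/16845) = -7870*(-1/40375) + 23013/5615 = 1574/8075 + 23013/5615 = 38933597/9068225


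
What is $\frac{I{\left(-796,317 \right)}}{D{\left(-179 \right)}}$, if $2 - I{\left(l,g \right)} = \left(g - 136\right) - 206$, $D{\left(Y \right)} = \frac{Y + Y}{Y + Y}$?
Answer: $27$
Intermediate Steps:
$D{\left(Y \right)} = 1$ ($D{\left(Y \right)} = \frac{2 Y}{2 Y} = 2 Y \frac{1}{2 Y} = 1$)
$I{\left(l,g \right)} = 344 - g$ ($I{\left(l,g \right)} = 2 - \left(\left(g - 136\right) - 206\right) = 2 - \left(\left(-136 + g\right) - 206\right) = 2 - \left(-342 + g\right) = 344 - g$)
$\frac{I{\left(-796,317 \right)}}{D{\left(-179 \right)}} = \frac{344 - 317}{1} = \left(344 - 317\right) 1 = 27 \cdot 1 = 27$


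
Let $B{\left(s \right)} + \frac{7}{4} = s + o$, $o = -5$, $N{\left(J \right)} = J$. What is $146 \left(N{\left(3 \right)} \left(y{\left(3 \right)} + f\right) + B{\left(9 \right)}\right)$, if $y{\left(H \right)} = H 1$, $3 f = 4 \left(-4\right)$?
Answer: $- \frac{1387}{2} \approx -693.5$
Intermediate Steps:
$f = - \frac{16}{3}$ ($f = \frac{4 \left(-4\right)}{3} = \frac{1}{3} \left(-16\right) = - \frac{16}{3} \approx -5.3333$)
$B{\left(s \right)} = - \frac{27}{4} + s$ ($B{\left(s \right)} = - \frac{7}{4} + \left(s - 5\right) = - \frac{7}{4} + \left(-5 + s\right) = - \frac{27}{4} + s$)
$y{\left(H \right)} = H$
$146 \left(N{\left(3 \right)} \left(y{\left(3 \right)} + f\right) + B{\left(9 \right)}\right) = 146 \left(3 \left(3 - \frac{16}{3}\right) + \left(- \frac{27}{4} + 9\right)\right) = 146 \left(3 \left(- \frac{7}{3}\right) + \frac{9}{4}\right) = 146 \left(-7 + \frac{9}{4}\right) = 146 \left(- \frac{19}{4}\right) = - \frac{1387}{2}$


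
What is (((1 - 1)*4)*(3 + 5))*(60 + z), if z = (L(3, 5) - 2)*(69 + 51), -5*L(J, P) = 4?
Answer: 0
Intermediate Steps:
L(J, P) = -⅘ (L(J, P) = -⅕*4 = -⅘)
z = -336 (z = (-⅘ - 2)*(69 + 51) = -14/5*120 = -336)
(((1 - 1)*4)*(3 + 5))*(60 + z) = (((1 - 1)*4)*(3 + 5))*(60 - 336) = ((0*4)*8)*(-276) = (0*8)*(-276) = 0*(-276) = 0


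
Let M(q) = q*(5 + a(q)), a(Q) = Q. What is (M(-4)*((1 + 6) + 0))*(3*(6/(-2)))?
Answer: 252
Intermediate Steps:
M(q) = q*(5 + q)
(M(-4)*((1 + 6) + 0))*(3*(6/(-2))) = ((-4*(5 - 4))*((1 + 6) + 0))*(3*(6/(-2))) = ((-4*1)*(7 + 0))*(3*(6*(-½))) = (-4*7)*(3*(-3)) = -28*(-9) = 252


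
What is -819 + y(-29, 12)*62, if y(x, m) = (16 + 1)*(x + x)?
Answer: -61951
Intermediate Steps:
y(x, m) = 34*x (y(x, m) = 17*(2*x) = 34*x)
-819 + y(-29, 12)*62 = -819 + (34*(-29))*62 = -819 - 986*62 = -819 - 61132 = -61951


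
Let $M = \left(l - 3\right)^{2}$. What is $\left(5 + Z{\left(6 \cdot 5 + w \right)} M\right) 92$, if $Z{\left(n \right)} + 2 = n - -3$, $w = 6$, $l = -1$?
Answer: $54924$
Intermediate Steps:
$M = 16$ ($M = \left(-1 - 3\right)^{2} = \left(-4\right)^{2} = 16$)
$Z{\left(n \right)} = 1 + n$ ($Z{\left(n \right)} = -2 + \left(n - -3\right) = -2 + \left(n + 3\right) = -2 + \left(3 + n\right) = 1 + n$)
$\left(5 + Z{\left(6 \cdot 5 + w \right)} M\right) 92 = \left(5 + \left(1 + \left(6 \cdot 5 + 6\right)\right) 16\right) 92 = \left(5 + \left(1 + \left(30 + 6\right)\right) 16\right) 92 = \left(5 + \left(1 + 36\right) 16\right) 92 = \left(5 + 37 \cdot 16\right) 92 = \left(5 + 592\right) 92 = 597 \cdot 92 = 54924$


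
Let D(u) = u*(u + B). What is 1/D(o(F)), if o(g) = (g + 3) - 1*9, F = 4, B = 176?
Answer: -1/348 ≈ -0.0028736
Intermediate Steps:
o(g) = -6 + g (o(g) = (3 + g) - 9 = -6 + g)
D(u) = u*(176 + u) (D(u) = u*(u + 176) = u*(176 + u))
1/D(o(F)) = 1/((-6 + 4)*(176 + (-6 + 4))) = 1/(-2*(176 - 2)) = 1/(-2*174) = 1/(-348) = -1/348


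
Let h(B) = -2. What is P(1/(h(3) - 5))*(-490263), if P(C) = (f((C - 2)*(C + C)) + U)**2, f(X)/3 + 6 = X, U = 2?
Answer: -236128310268/2401 ≈ -9.8346e+7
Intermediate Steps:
f(X) = -18 + 3*X
P(C) = (-16 + 6*C*(-2 + C))**2 (P(C) = ((-18 + 3*((C - 2)*(C + C))) + 2)**2 = ((-18 + 3*((-2 + C)*(2*C))) + 2)**2 = ((-18 + 3*(2*C*(-2 + C))) + 2)**2 = ((-18 + 6*C*(-2 + C)) + 2)**2 = (-16 + 6*C*(-2 + C))**2)
P(1/(h(3) - 5))*(-490263) = (4*(-8 + 3*(-2 + 1/(-2 - 5))/(-2 - 5))**2)*(-490263) = (4*(-8 + 3*(-2 + 1/(-7))/(-7))**2)*(-490263) = (4*(-8 + 3*(-1/7)*(-2 - 1/7))**2)*(-490263) = (4*(-8 + 3*(-1/7)*(-15/7))**2)*(-490263) = (4*(-8 + 45/49)**2)*(-490263) = (4*(-347/49)**2)*(-490263) = (4*(120409/2401))*(-490263) = (481636/2401)*(-490263) = -236128310268/2401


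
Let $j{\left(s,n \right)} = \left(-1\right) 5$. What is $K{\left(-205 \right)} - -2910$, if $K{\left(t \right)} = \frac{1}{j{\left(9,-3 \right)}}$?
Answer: $\frac{14549}{5} \approx 2909.8$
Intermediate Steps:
$j{\left(s,n \right)} = -5$
$K{\left(t \right)} = - \frac{1}{5}$ ($K{\left(t \right)} = \frac{1}{-5} = - \frac{1}{5}$)
$K{\left(-205 \right)} - -2910 = - \frac{1}{5} - -2910 = - \frac{1}{5} + \left(-2703 + 5613\right) = - \frac{1}{5} + 2910 = \frac{14549}{5}$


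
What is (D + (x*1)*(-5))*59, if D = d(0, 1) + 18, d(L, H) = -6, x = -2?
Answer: 1298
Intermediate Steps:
D = 12 (D = -6 + 18 = 12)
(D + (x*1)*(-5))*59 = (12 - 2*1*(-5))*59 = (12 - 2*(-5))*59 = (12 + 10)*59 = 22*59 = 1298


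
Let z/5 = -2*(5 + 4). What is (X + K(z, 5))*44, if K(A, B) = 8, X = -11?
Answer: -132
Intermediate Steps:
z = -90 (z = 5*(-2*(5 + 4)) = 5*(-2*9) = 5*(-18) = -90)
(X + K(z, 5))*44 = (-11 + 8)*44 = -3*44 = -132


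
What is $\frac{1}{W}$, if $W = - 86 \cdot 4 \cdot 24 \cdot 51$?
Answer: $- \frac{1}{421056} \approx -2.375 \cdot 10^{-6}$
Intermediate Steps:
$W = -421056$ ($W = \left(-86\right) 96 \cdot 51 = \left(-8256\right) 51 = -421056$)
$\frac{1}{W} = \frac{1}{-421056} = - \frac{1}{421056}$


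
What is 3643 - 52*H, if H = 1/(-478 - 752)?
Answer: 2240471/615 ≈ 3643.0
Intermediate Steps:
H = -1/1230 (H = 1/(-1230) = -1/1230 ≈ -0.00081301)
3643 - 52*H = 3643 - 52*(-1/1230) = 3643 + 26/615 = 2240471/615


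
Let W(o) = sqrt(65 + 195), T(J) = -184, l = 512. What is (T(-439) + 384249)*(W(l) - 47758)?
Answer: -18342176270 + 768130*sqrt(65) ≈ -1.8336e+10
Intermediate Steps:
W(o) = 2*sqrt(65) (W(o) = sqrt(260) = 2*sqrt(65))
(T(-439) + 384249)*(W(l) - 47758) = (-184 + 384249)*(2*sqrt(65) - 47758) = 384065*(-47758 + 2*sqrt(65)) = -18342176270 + 768130*sqrt(65)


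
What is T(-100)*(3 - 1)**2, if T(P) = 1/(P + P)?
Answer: -1/50 ≈ -0.020000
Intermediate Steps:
T(P) = 1/(2*P)
T(-100)*(3 - 1)**2 = ((1/2)/(-100))*(3 - 1)**2 = ((1/2)*(-1/100))*2**2 = -1/200*4 = -1/50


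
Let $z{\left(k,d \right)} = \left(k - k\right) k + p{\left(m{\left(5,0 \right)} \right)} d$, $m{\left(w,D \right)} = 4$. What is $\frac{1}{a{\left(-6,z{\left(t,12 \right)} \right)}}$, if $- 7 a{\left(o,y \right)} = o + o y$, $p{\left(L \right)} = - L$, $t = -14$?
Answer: $- \frac{7}{282} \approx -0.024823$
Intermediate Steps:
$z{\left(k,d \right)} = - 4 d$ ($z{\left(k,d \right)} = \left(k - k\right) k + \left(-1\right) 4 d = 0 k - 4 d = 0 - 4 d = - 4 d$)
$a{\left(o,y \right)} = - \frac{o}{7} - \frac{o y}{7}$ ($a{\left(o,y \right)} = - \frac{o + o y}{7} = - \frac{o}{7} - \frac{o y}{7}$)
$\frac{1}{a{\left(-6,z{\left(t,12 \right)} \right)}} = \frac{1}{\left(- \frac{1}{7}\right) \left(-6\right) \left(1 - 48\right)} = \frac{1}{\left(- \frac{1}{7}\right) \left(-6\right) \left(-47\right)} = \frac{1}{- \frac{282}{7}} = - \frac{7}{282}$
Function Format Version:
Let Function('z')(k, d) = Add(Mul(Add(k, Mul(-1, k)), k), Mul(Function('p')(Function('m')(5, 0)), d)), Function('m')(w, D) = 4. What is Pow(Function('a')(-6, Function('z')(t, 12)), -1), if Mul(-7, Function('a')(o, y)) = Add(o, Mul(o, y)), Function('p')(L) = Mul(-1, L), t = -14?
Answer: Rational(-7, 282) ≈ -0.024823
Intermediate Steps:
Function('z')(k, d) = Mul(-4, d) (Function('z')(k, d) = Add(Mul(Add(k, Mul(-1, k)), k), Mul(Mul(-1, 4), d)) = Add(Mul(0, k), Mul(-4, d)) = Add(0, Mul(-4, d)) = Mul(-4, d))
Function('a')(o, y) = Add(Mul(Rational(-1, 7), o), Mul(Rational(-1, 7), o, y)) (Function('a')(o, y) = Mul(Rational(-1, 7), Add(o, Mul(o, y))) = Add(Mul(Rational(-1, 7), o), Mul(Rational(-1, 7), o, y)))
Pow(Function('a')(-6, Function('z')(t, 12)), -1) = Pow(Mul(Rational(-1, 7), -6, Add(1, Mul(-4, 12))), -1) = Pow(Mul(Rational(-1, 7), -6, Add(1, -48)), -1) = Pow(Mul(Rational(-1, 7), -6, -47), -1) = Pow(Rational(-282, 7), -1) = Rational(-7, 282)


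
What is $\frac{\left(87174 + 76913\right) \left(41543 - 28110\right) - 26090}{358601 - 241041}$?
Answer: $\frac{2204154581}{117560} \approx 18749.0$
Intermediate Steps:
$\frac{\left(87174 + 76913\right) \left(41543 - 28110\right) - 26090}{358601 - 241041} = \frac{164087 \cdot 13433 - 26090}{358601 - 241041} = \frac{2204180671 - 26090}{358601 - 241041} = \frac{2204154581}{117560}$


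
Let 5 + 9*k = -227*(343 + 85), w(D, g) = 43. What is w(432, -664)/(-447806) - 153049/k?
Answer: 205607388841/14503092922 ≈ 14.177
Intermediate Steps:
k = -32387/3 (k = -5/9 + (-227*(343 + 85))/9 = -5/9 + (-227*428)/9 = -5/9 + (⅑)*(-97156) = -5/9 - 97156/9 = -32387/3 ≈ -10796.)
w(432, -664)/(-447806) - 153049/k = 43/(-447806) - 153049/(-32387/3) = 43*(-1/447806) - 153049*(-3/32387) = -43/447806 + 459147/32387 = 205607388841/14503092922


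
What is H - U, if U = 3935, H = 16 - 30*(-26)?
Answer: -3139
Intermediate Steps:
H = 796 (H = 16 + 780 = 796)
H - U = 796 - 1*3935 = 796 - 3935 = -3139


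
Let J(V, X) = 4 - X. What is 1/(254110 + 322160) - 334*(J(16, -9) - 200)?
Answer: 35992671661/576270 ≈ 62458.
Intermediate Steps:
1/(254110 + 322160) - 334*(J(16, -9) - 200) = 1/(254110 + 322160) - 334*((4 - 1*(-9)) - 200) = 1/576270 - 334*((4 + 9) - 200) = 1/576270 - 334*(13 - 200) = 1/576270 - 334*(-187) = 1/576270 - 1*(-62458) = 1/576270 + 62458 = 35992671661/576270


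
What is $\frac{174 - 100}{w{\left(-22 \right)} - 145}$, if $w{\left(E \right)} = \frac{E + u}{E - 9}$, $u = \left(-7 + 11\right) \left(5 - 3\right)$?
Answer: $- \frac{2294}{4481} \approx -0.51194$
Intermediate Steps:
$u = 8$ ($u = 4 \cdot 2 = 8$)
$w{\left(E \right)} = \frac{8 + E}{-9 + E}$ ($w{\left(E \right)} = \frac{E + 8}{E - 9} = \frac{8 + E}{-9 + E}$)
$\frac{174 - 100}{w{\left(-22 \right)} - 145} = \frac{174 - 100}{\frac{8 - 22}{-9 - 22} - 145} = \frac{74}{\frac{1}{-31} \left(-14\right) - 145} = \frac{74}{\left(- \frac{1}{31}\right) \left(-14\right) - 145} = \frac{74}{\frac{14}{31} - 145} = \frac{74}{- \frac{4481}{31}} = 74 \left(- \frac{31}{4481}\right) = - \frac{2294}{4481}$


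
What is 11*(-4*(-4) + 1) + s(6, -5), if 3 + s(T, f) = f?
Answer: 179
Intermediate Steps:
s(T, f) = -3 + f
11*(-4*(-4) + 1) + s(6, -5) = 11*(-4*(-4) + 1) + (-3 - 5) = 11*(16 + 1) - 8 = 11*17 - 8 = 187 - 8 = 179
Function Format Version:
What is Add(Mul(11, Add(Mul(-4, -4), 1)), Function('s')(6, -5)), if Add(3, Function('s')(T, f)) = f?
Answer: 179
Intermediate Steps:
Function('s')(T, f) = Add(-3, f)
Add(Mul(11, Add(Mul(-4, -4), 1)), Function('s')(6, -5)) = Add(Mul(11, Add(Mul(-4, -4), 1)), Add(-3, -5)) = Add(Mul(11, Add(16, 1)), -8) = Add(Mul(11, 17), -8) = Add(187, -8) = 179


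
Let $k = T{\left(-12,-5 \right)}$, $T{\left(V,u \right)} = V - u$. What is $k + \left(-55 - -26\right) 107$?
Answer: $-3110$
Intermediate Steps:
$k = -7$ ($k = -12 - -5 = -12 + 5 = -7$)
$k + \left(-55 - -26\right) 107 = -7 + \left(-55 - -26\right) 107 = -7 + \left(-55 + 26\right) 107 = -7 - 3103 = -3110$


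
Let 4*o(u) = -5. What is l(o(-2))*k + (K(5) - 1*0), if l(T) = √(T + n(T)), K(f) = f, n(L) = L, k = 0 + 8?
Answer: 5 + 4*I*√10 ≈ 5.0 + 12.649*I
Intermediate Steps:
o(u) = -5/4 (o(u) = (¼)*(-5) = -5/4)
k = 8
l(T) = √2*√T (l(T) = √(T + T) = √(2*T) = √2*√T)
l(o(-2))*k + (K(5) - 1*0) = (√2*√(-5/4))*8 + (5 - 1*0) = (√2*(I*√5/2))*8 + (5 + 0) = (I*√10/2)*8 + 5 = 4*I*√10 + 5 = 5 + 4*I*√10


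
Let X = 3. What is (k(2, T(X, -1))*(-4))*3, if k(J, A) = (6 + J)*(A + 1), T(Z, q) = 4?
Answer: -480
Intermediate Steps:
k(J, A) = (1 + A)*(6 + J) (k(J, A) = (6 + J)*(1 + A) = (1 + A)*(6 + J))
(k(2, T(X, -1))*(-4))*3 = ((6 + 2 + 6*4 + 4*2)*(-4))*3 = ((6 + 2 + 24 + 8)*(-4))*3 = (40*(-4))*3 = -160*3 = -480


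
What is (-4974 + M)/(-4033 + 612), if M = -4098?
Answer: 9072/3421 ≈ 2.6519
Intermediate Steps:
(-4974 + M)/(-4033 + 612) = (-4974 - 4098)/(-4033 + 612) = -9072/(-3421) = -9072*(-1/3421) = 9072/3421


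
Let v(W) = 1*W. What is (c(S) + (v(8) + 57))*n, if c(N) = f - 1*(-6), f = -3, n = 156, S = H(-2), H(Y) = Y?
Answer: 10608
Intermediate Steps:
S = -2
c(N) = 3 (c(N) = -3 - 1*(-6) = -3 + 6 = 3)
v(W) = W
(c(S) + (v(8) + 57))*n = (3 + (8 + 57))*156 = (3 + 65)*156 = 68*156 = 10608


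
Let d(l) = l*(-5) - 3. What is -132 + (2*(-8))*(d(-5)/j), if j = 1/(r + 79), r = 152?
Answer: -81444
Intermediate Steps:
d(l) = -3 - 5*l (d(l) = -5*l - 3 = -3 - 5*l)
j = 1/231 (j = 1/(152 + 79) = 1/231 ≈ 0.0043290)
-132 + (2*(-8))*(d(-5)/j) = -132 + (2*(-8))*((-3 - 5*(-5))/(1/231)) = -132 - 16*(-3 + 25)*231 = -132 - 352*231 = -132 - 16*5082 = -132 - 81312 = -81444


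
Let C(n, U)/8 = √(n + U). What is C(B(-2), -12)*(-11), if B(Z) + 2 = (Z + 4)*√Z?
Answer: -88*√(-14 + 2*I*√2) ≈ -33.094 - 330.92*I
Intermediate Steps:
B(Z) = -2 + √Z*(4 + Z) (B(Z) = -2 + (Z + 4)*√Z = -2 + (4 + Z)*√Z = -2 + √Z*(4 + Z))
C(n, U) = 8*√(U + n) (C(n, U) = 8*√(n + U) = 8*√(U + n))
C(B(-2), -12)*(-11) = (8*√(-12 + (-2 + (-2)^(3/2) + 4*√(-2))))*(-11) = (8*√(-12 + (-2 - 2*I*√2 + 4*(I*√2))))*(-11) = (8*√(-12 + (-2 - 2*I*√2 + 4*I*√2)))*(-11) = (8*√(-12 + (-2 + 2*I*√2)))*(-11) = (8*√(-14 + 2*I*√2))*(-11) = -88*√(-14 + 2*I*√2)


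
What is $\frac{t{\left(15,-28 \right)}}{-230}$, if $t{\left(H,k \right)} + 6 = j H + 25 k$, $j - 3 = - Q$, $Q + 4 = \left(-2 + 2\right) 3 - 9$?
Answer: $\frac{233}{115} \approx 2.0261$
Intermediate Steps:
$Q = -13$ ($Q = -4 - \left(9 - \left(-2 + 2\right) 3\right) = -4 + \left(0 \cdot 3 - 9\right) = -4 + \left(0 - 9\right) = -4 - 9 = -13$)
$j = 16$ ($j = 3 - -13 = 3 + 13 = 16$)
$t{\left(H,k \right)} = -6 + 16 H + 25 k$ ($t{\left(H,k \right)} = -6 + \left(16 H + 25 k\right) = -6 + 16 H + 25 k$)
$\frac{t{\left(15,-28 \right)}}{-230} = \frac{-6 + 16 \cdot 15 + 25 \left(-28\right)}{-230} = \left(-6 + 240 - 700\right) \left(- \frac{1}{230}\right) = \left(-466\right) \left(- \frac{1}{230}\right) = \frac{233}{115}$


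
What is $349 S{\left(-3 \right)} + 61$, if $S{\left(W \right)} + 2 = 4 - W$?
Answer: $1806$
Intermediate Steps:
$S{\left(W \right)} = 2 - W$ ($S{\left(W \right)} = -2 - \left(-4 + W\right) = 2 - W$)
$349 S{\left(-3 \right)} + 61 = 349 \left(2 - -3\right) + 61 = 349 \left(2 + 3\right) + 61 = 349 \cdot 5 + 61 = 1745 + 61 = 1806$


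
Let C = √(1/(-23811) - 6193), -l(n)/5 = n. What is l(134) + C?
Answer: -670 + 2*I*√877801586991/23811 ≈ -670.0 + 78.696*I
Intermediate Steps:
l(n) = -5*n
C = 2*I*√877801586991/23811 (C = √(-1/23811 - 6193) = √(-147461524/23811) = 2*I*√877801586991/23811 ≈ 78.696*I)
l(134) + C = -5*134 + 2*I*√877801586991/23811 = -670 + 2*I*√877801586991/23811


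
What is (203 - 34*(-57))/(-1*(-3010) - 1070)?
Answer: 2141/1940 ≈ 1.1036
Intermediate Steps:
(203 - 34*(-57))/(-1*(-3010) - 1070) = (203 + 1938)/(3010 - 1070) = 2141/1940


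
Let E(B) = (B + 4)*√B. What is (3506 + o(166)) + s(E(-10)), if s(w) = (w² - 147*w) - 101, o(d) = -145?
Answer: 2900 + 882*I*√10 ≈ 2900.0 + 2789.1*I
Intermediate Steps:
E(B) = √B*(4 + B) (E(B) = (4 + B)*√B = √B*(4 + B))
s(w) = -101 + w² - 147*w
(3506 + o(166)) + s(E(-10)) = (3506 - 145) + (-101 + (√(-10)*(4 - 10))² - 147*√(-10)*(4 - 10)) = 3361 + (-101 + ((I*√10)*(-6))² - 147*I*√10*(-6)) = 3361 + (-101 + (-6*I*√10)² - (-882)*I*√10) = 3361 + (-101 - 360 + 882*I*√10) = 3361 + (-461 + 882*I*√10) = 2900 + 882*I*√10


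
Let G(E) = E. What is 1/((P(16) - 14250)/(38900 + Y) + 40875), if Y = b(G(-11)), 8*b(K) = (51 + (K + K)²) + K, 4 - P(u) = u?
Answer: 25977/1061800367 ≈ 2.4465e-5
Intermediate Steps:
P(u) = 4 - u
b(K) = 51/8 + K²/2 + K/8 (b(K) = ((51 + (K + K)²) + K)/8 = ((51 + (2*K)²) + K)/8 = ((51 + 4*K²) + K)/8 = (51 + K + 4*K²)/8 = 51/8 + K²/2 + K/8)
Y = 131/2 (Y = 51/8 + (½)*(-11)² + (⅛)*(-11) = 51/8 + (½)*121 - 11/8 = 51/8 + 121/2 - 11/8 = 131/2 ≈ 65.500)
1/((P(16) - 14250)/(38900 + Y) + 40875) = 1/(((4 - 1*16) - 14250)/(38900 + 131/2) + 40875) = 1/(((4 - 16) - 14250)/(77931/2) + 40875) = 1/((-12 - 14250)*(2/77931) + 40875) = 1/(-14262*2/77931 + 40875) = 1/(-9508/25977 + 40875) = 1/(1061800367/25977) = 25977/1061800367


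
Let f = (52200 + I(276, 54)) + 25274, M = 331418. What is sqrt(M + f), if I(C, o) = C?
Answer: 4*sqrt(25573) ≈ 639.66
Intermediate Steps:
f = 77750 (f = (52200 + 276) + 25274 = 52476 + 25274 = 77750)
sqrt(M + f) = sqrt(331418 + 77750) = sqrt(409168) = 4*sqrt(25573)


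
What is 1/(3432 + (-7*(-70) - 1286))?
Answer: 1/2636 ≈ 0.00037936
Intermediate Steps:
1/(3432 + (-7*(-70) - 1286)) = 1/(3432 + (490 - 1286)) = 1/(3432 - 796) = 1/2636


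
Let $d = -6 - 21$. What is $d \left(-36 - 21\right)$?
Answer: $1539$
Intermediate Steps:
$d = -27$ ($d = -6 - 21 = -27$)
$d \left(-36 - 21\right) = - 27 \left(-36 - 21\right) = \left(-27\right) \left(-57\right) = 1539$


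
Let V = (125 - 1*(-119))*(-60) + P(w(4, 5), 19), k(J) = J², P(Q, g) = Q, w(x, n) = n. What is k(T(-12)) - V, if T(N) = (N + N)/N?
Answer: 14639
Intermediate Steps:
T(N) = 2 (T(N) = (2*N)/N = 2)
V = -14635 (V = (125 - 1*(-119))*(-60) + 5 = (125 + 119)*(-60) + 5 = 244*(-60) + 5 = -14640 + 5 = -14635)
k(T(-12)) - V = 2² - 1*(-14635) = 4 + 14635 = 14639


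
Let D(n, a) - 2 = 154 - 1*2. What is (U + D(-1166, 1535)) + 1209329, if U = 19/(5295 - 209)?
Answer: 6151430557/5086 ≈ 1.2095e+6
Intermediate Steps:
U = 19/5086 ≈ 0.0037357
D(n, a) = 154 (D(n, a) = 2 + (154 - 1*2) = 2 + (154 - 2) = 2 + 152 = 154)
(U + D(-1166, 1535)) + 1209329 = (19/5086 + 154) + 1209329 = 783263/5086 + 1209329 = 6151430557/5086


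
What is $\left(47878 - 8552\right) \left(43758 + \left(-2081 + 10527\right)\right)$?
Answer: $2052974504$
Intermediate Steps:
$\left(47878 - 8552\right) \left(43758 + \left(-2081 + 10527\right)\right) = 39326 \left(43758 + 8446\right) = 39326 \cdot 52204 = 2052974504$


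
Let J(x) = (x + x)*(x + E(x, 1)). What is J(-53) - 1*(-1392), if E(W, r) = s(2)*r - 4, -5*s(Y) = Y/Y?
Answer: 37276/5 ≈ 7455.2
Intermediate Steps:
s(Y) = -1/5 (s(Y) = -Y/(5*Y) = -1/5*1 = -1/5)
E(W, r) = -4 - r/5 (E(W, r) = -r/5 - 4 = -4 - r/5)
J(x) = 2*x*(-21/5 + x) (J(x) = (x + x)*(x + (-4 - 1/5*1)) = (2*x)*(x + (-4 - 1/5)) = (2*x)*(x - 21/5) = (2*x)*(-21/5 + x) = 2*x*(-21/5 + x))
J(-53) - 1*(-1392) = (2/5)*(-53)*(-21 + 5*(-53)) - 1*(-1392) = (2/5)*(-53)*(-21 - 265) + 1392 = (2/5)*(-53)*(-286) + 1392 = 30316/5 + 1392 = 37276/5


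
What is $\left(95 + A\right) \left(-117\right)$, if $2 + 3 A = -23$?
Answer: $-10140$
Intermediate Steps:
$A = - \frac{25}{3}$ ($A = - \frac{2}{3} + \frac{1}{3} \left(-23\right) = - \frac{2}{3} - \frac{23}{3} = - \frac{25}{3} \approx -8.3333$)
$\left(95 + A\right) \left(-117\right) = \left(95 - \frac{25}{3}\right) \left(-117\right) = \frac{260}{3} \left(-117\right) = -10140$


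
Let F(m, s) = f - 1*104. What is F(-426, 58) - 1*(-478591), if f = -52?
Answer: 478435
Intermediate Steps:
F(m, s) = -156 (F(m, s) = -52 - 1*104 = -52 - 104 = -156)
F(-426, 58) - 1*(-478591) = -156 - 1*(-478591) = -156 + 478591 = 478435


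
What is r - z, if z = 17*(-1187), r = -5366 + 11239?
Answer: 26052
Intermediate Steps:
r = 5873
z = -20179
r - z = 5873 - 1*(-20179) = 5873 + 20179 = 26052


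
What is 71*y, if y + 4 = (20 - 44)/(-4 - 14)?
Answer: -568/3 ≈ -189.33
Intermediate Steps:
y = -8/3 (y = -4 + (20 - 44)/(-4 - 14) = -4 - 24/(-18) = -4 - 24*(-1/18) = -4 + 4/3 = -8/3 ≈ -2.6667)
71*y = 71*(-8/3) = -568/3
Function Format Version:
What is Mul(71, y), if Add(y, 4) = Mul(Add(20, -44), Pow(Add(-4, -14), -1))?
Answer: Rational(-568, 3) ≈ -189.33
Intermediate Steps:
y = Rational(-8, 3) (y = Add(-4, Mul(Add(20, -44), Pow(Add(-4, -14), -1))) = Add(-4, Mul(-24, Pow(-18, -1))) = Add(-4, Mul(-24, Rational(-1, 18))) = Add(-4, Rational(4, 3)) = Rational(-8, 3) ≈ -2.6667)
Mul(71, y) = Mul(71, Rational(-8, 3)) = Rational(-568, 3)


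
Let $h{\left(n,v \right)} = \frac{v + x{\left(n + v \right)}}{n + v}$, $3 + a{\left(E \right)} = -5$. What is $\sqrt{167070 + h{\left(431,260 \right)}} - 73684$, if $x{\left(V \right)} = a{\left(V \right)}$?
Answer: $-73684 + \frac{\sqrt{79772924802}}{691} \approx -73275.0$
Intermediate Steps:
$a{\left(E \right)} = -8$ ($a{\left(E \right)} = -3 - 5 = -8$)
$x{\left(V \right)} = -8$
$h{\left(n,v \right)} = \frac{-8 + v}{n + v}$ ($h{\left(n,v \right)} = \frac{v - 8}{n + v} = \frac{-8 + v}{n + v}$)
$\sqrt{167070 + h{\left(431,260 \right)}} - 73684 = \sqrt{167070 + \frac{-8 + 260}{431 + 260}} - 73684 = \sqrt{167070 + \frac{1}{691} \cdot 252} - 73684 = \sqrt{167070 + \frac{252}{691}} - 73684 = \sqrt{\frac{115445622}{691}} - 73684 = \frac{\sqrt{79772924802}}{691} - 73684 = -73684 + \frac{\sqrt{79772924802}}{691}$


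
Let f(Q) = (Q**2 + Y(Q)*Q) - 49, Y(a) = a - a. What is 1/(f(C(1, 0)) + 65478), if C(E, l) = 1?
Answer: 1/65430 ≈ 1.5283e-5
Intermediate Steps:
Y(a) = 0
f(Q) = -49 + Q**2 (f(Q) = (Q**2 + 0*Q) - 49 = (Q**2 + 0) - 49 = Q**2 - 49 = -49 + Q**2)
1/(f(C(1, 0)) + 65478) = 1/((-49 + 1**2) + 65478) = 1/((-49 + 1) + 65478) = 1/(-48 + 65478) = 1/65430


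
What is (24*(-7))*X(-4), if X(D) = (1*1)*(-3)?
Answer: 504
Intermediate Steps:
X(D) = -3 (X(D) = 1*(-3) = -3)
(24*(-7))*X(-4) = (24*(-7))*(-3) = -168*(-3) = 504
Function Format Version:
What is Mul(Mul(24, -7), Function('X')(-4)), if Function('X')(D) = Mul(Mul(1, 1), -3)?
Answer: 504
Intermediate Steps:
Function('X')(D) = -3 (Function('X')(D) = Mul(1, -3) = -3)
Mul(Mul(24, -7), Function('X')(-4)) = Mul(Mul(24, -7), -3) = Mul(-168, -3) = 504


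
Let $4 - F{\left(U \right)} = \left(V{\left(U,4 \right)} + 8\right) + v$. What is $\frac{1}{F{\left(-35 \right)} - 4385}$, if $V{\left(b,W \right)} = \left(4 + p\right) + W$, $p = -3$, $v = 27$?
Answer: $- \frac{1}{4421} \approx -0.00022619$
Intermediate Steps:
$V{\left(b,W \right)} = 1 + W$ ($V{\left(b,W \right)} = \left(4 - 3\right) + W = 1 + W$)
$F{\left(U \right)} = -36$ ($F{\left(U \right)} = 4 - \left(\left(\left(1 + 4\right) + 8\right) + 27\right) = 4 - \left(\left(5 + 8\right) + 27\right) = 4 - \left(13 + 27\right) = 4 - 40 = -36$)
$\frac{1}{F{\left(-35 \right)} - 4385} = \frac{1}{-36 - 4385} = \frac{1}{-4421} = - \frac{1}{4421}$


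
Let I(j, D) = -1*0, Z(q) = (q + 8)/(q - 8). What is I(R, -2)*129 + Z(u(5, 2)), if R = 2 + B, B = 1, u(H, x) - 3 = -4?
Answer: -7/9 ≈ -0.77778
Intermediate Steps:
u(H, x) = -1 (u(H, x) = 3 - 4 = -1)
Z(q) = (8 + q)/(-8 + q)
R = 3 (R = 2 + 1 = 3)
I(j, D) = 0
I(R, -2)*129 + Z(u(5, 2)) = 0*129 + (8 - 1)/(-8 - 1) = 0 + 7/(-9) = 0 - ⅑*7 = 0 - 7/9 = -7/9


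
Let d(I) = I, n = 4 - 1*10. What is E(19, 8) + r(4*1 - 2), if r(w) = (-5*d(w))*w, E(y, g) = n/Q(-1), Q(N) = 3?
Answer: -22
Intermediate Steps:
n = -6 (n = 4 - 10 = -6)
E(y, g) = -2 (E(y, g) = -6/3 = -6*⅓ = -2)
r(w) = -5*w² (r(w) = (-5*w)*w = -5*w²)
E(19, 8) + r(4*1 - 2) = -2 - 5*(4*1 - 2)² = -2 - 5*(4 - 2)² = -2 - 5*2² = -2 - 5*4 = -2 - 20 = -22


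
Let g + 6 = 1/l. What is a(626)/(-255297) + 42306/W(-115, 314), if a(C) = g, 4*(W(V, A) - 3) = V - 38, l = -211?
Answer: -434081042941/361682907 ≈ -1200.2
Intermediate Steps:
g = -1267/211 (g = -6 + 1/(-211) = -6 - 1/211 = -1267/211 ≈ -6.0047)
W(V, A) = -13/2 + V/4 (W(V, A) = 3 + (V - 38)/4 = 3 + (-38 + V)/4 = 3 + (-19/2 + V/4) = -13/2 + V/4)
a(C) = -1267/211
a(626)/(-255297) + 42306/W(-115, 314) = -1267/211/(-255297) + 42306/(-13/2 + (1/4)*(-115)) = -1267/211*(-1/255297) + 42306/(-13/2 - 115/4) = 181/7695381 + 42306/(-141/4) = 181/7695381 + 42306*(-4/141) = 181/7695381 - 56408/47 = -434081042941/361682907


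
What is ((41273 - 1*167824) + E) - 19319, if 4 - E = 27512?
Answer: -173378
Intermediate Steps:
E = -27508 (E = 4 - 1*27512 = 4 - 27512 = -27508)
((41273 - 1*167824) + E) - 19319 = ((41273 - 1*167824) - 27508) - 19319 = ((41273 - 167824) - 27508) - 19319 = (-126551 - 27508) - 19319 = -154059 - 19319 = -173378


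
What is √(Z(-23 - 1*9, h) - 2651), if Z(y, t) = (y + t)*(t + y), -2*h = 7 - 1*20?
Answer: I*√8003/2 ≈ 44.73*I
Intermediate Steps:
h = 13/2 (h = -(7 - 1*20)/2 = -(7 - 20)/2 = -½*(-13) = 13/2 ≈ 6.5000)
Z(y, t) = (t + y)² (Z(y, t) = (t + y)*(t + y) = (t + y)²)
√(Z(-23 - 1*9, h) - 2651) = √((13/2 + (-23 - 1*9))² - 2651) = √((13/2 + (-23 - 9))² - 2651) = √((13/2 - 32)² - 2651) = √((-51/2)² - 2651) = √(2601/4 - 2651) = √(-8003/4) = I*√8003/2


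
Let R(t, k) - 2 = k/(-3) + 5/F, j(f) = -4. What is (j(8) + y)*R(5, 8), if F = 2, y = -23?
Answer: -99/2 ≈ -49.500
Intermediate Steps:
R(t, k) = 9/2 - k/3 (R(t, k) = 2 + (k/(-3) + 5/2) = 2 + (k*(-⅓) + 5*(½)) = 2 + (-k/3 + 5/2) = 2 + (5/2 - k/3) = 9/2 - k/3)
(j(8) + y)*R(5, 8) = (-4 - 23)*(9/2 - ⅓*8) = -27*(9/2 - 8/3) = -27*11/6 = -99/2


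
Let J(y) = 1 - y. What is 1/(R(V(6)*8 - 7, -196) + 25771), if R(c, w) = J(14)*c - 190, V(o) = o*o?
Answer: 1/21928 ≈ 4.5604e-5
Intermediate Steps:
V(o) = o**2
R(c, w) = -190 - 13*c (R(c, w) = (1 - 1*14)*c - 190 = (1 - 14)*c - 190 = -13*c - 190 = -190 - 13*c)
1/(R(V(6)*8 - 7, -196) + 25771) = 1/((-190 - 13*(6**2*8 - 7)) + 25771) = 1/((-190 - 13*(36*8 - 7)) + 25771) = 1/((-190 - 13*(288 - 7)) + 25771) = 1/((-190 - 13*281) + 25771) = 1/((-190 - 3653) + 25771) = 1/(-3843 + 25771) = 1/21928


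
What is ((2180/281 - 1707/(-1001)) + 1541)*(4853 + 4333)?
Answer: 4006160363448/281281 ≈ 1.4243e+7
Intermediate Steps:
((2180/281 - 1707/(-1001)) + 1541)*(4853 + 4333) = ((2180*(1/281) - 1707*(-1/1001)) + 1541)*9186 = ((2180/281 + 1707/1001) + 1541)*9186 = (2661847/281281 + 1541)*9186 = (436115868/281281)*9186 = 4006160363448/281281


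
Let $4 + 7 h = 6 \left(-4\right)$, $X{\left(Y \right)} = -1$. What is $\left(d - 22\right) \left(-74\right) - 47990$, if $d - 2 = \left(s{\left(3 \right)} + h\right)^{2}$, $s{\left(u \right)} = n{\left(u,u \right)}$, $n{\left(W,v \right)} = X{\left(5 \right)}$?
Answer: $-48360$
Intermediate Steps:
$h = -4$ ($h = - \frac{4}{7} + \frac{6 \left(-4\right)}{7} = - \frac{4}{7} + \frac{1}{7} \left(-24\right) = - \frac{4}{7} - \frac{24}{7} = -4$)
$n{\left(W,v \right)} = -1$
$s{\left(u \right)} = -1$
$d = 27$ ($d = 2 + \left(-1 - 4\right)^{2} = 2 + \left(-5\right)^{2} = 2 + 25 = 27$)
$\left(d - 22\right) \left(-74\right) - 47990 = \left(27 - 22\right) \left(-74\right) - 47990 = 5 \left(-74\right) - 47990 = -370 - 47990 = -48360$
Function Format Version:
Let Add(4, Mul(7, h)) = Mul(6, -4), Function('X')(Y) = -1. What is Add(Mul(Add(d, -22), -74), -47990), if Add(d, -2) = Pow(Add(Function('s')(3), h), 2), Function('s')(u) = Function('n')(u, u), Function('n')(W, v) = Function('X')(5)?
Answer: -48360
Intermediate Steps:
h = -4 (h = Add(Rational(-4, 7), Mul(Rational(1, 7), Mul(6, -4))) = Add(Rational(-4, 7), Mul(Rational(1, 7), -24)) = Add(Rational(-4, 7), Rational(-24, 7)) = -4)
Function('n')(W, v) = -1
Function('s')(u) = -1
d = 27 (d = Add(2, Pow(Add(-1, -4), 2)) = Add(2, Pow(-5, 2)) = Add(2, 25) = 27)
Add(Mul(Add(d, -22), -74), -47990) = Add(Mul(Add(27, -22), -74), -47990) = Add(Mul(5, -74), -47990) = Add(-370, -47990) = -48360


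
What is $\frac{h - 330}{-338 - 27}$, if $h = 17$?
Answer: $\frac{313}{365} \approx 0.85753$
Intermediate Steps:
$\frac{h - 330}{-338 - 27} = \frac{17 - 330}{-338 - 27} = \frac{17 - 330}{-365} = \left(-313\right) \left(- \frac{1}{365}\right) = \frac{313}{365}$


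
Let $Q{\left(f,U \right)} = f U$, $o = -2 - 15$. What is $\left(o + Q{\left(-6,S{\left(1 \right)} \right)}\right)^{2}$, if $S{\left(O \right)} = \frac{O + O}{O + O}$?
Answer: $529$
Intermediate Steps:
$S{\left(O \right)} = 1$ ($S{\left(O \right)} = \frac{2 O}{2 O} = 2 O \frac{1}{2 O} = 1$)
$o = -17$ ($o = -2 - 15 = -17$)
$Q{\left(f,U \right)} = U f$
$\left(o + Q{\left(-6,S{\left(1 \right)} \right)}\right)^{2} = \left(-17 + 1 \left(-6\right)\right)^{2} = \left(-17 - 6\right)^{2} = \left(-23\right)^{2} = 529$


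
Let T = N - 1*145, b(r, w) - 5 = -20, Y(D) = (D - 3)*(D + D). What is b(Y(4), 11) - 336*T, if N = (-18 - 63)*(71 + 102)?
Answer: 4757073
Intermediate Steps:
Y(D) = 2*D*(-3 + D) (Y(D) = (-3 + D)*(2*D) = 2*D*(-3 + D))
b(r, w) = -15 (b(r, w) = 5 - 20 = -15)
N = -14013 (N = -81*173 = -14013)
T = -14158 (T = -14013 - 1*145 = -14013 - 145 = -14158)
b(Y(4), 11) - 336*T = -15 - 336*(-14158) = -15 + 4757088 = 4757073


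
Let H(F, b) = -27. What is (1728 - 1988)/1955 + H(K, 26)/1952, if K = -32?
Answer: -112061/763232 ≈ -0.14682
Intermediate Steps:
(1728 - 1988)/1955 + H(K, 26)/1952 = (1728 - 1988)/1955 - 27/1952 = -260*1/1955 - 27*1/1952 = -52/391 - 27/1952 = -112061/763232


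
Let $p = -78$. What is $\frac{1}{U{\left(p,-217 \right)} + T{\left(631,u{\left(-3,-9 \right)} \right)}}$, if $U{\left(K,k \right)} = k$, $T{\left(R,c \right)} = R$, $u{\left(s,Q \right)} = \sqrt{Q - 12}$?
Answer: $\frac{1}{414} \approx 0.0024155$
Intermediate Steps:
$u{\left(s,Q \right)} = \sqrt{-12 + Q}$
$\frac{1}{U{\left(p,-217 \right)} + T{\left(631,u{\left(-3,-9 \right)} \right)}} = \frac{1}{-217 + 631} = \frac{1}{414}$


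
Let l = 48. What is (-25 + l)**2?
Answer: 529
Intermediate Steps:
(-25 + l)**2 = (-25 + 48)**2 = 23**2 = 529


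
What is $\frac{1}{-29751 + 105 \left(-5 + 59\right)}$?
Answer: $- \frac{1}{24081} \approx -4.1527 \cdot 10^{-5}$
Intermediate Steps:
$\frac{1}{-29751 + 105 \left(-5 + 59\right)} = \frac{1}{-29751 + 105 \cdot 54} = \frac{1}{-29751 + 5670} = \frac{1}{-24081} = - \frac{1}{24081}$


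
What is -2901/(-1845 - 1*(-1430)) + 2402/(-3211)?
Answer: 8318281/1332565 ≈ 6.2423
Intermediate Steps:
-2901/(-1845 - 1*(-1430)) + 2402/(-3211) = -2901/(-1845 + 1430) + 2402*(-1/3211) = -2901/(-415) - 2402/3211 = -2901*(-1/415) - 2402/3211 = 2901/415 - 2402/3211 = 8318281/1332565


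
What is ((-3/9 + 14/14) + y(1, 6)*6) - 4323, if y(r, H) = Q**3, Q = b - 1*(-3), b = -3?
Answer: -12967/3 ≈ -4322.3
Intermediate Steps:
Q = 0 (Q = -3 - 1*(-3) = -3 + 3 = 0)
y(r, H) = 0 (y(r, H) = 0**3 = 0)
((-3/9 + 14/14) + y(1, 6)*6) - 4323 = ((-3/9 + 14/14) + 0*6) - 4323 = ((-3*1/9 + 14*(1/14)) + 0) - 4323 = ((-1/3 + 1) + 0) - 4323 = (2/3 + 0) - 4323 = 2/3 - 4323 = -12967/3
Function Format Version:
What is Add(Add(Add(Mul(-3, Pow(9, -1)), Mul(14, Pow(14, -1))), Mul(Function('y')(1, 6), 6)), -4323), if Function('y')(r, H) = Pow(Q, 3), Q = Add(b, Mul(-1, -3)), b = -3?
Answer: Rational(-12967, 3) ≈ -4322.3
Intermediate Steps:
Q = 0 (Q = Add(-3, Mul(-1, -3)) = Add(-3, 3) = 0)
Function('y')(r, H) = 0 (Function('y')(r, H) = Pow(0, 3) = 0)
Add(Add(Add(Mul(-3, Pow(9, -1)), Mul(14, Pow(14, -1))), Mul(Function('y')(1, 6), 6)), -4323) = Add(Add(Add(Mul(-3, Pow(9, -1)), Mul(14, Pow(14, -1))), Mul(0, 6)), -4323) = Add(Add(Add(Mul(-3, Rational(1, 9)), Mul(14, Rational(1, 14))), 0), -4323) = Add(Add(Add(Rational(-1, 3), 1), 0), -4323) = Add(Add(Rational(2, 3), 0), -4323) = Add(Rational(2, 3), -4323) = Rational(-12967, 3)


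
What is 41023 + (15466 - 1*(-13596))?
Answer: 70085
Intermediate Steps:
41023 + (15466 - 1*(-13596)) = 41023 + (15466 + 13596) = 41023 + 29062 = 70085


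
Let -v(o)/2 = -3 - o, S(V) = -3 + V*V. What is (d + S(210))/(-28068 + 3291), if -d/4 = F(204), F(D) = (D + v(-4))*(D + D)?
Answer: 95189/8259 ≈ 11.525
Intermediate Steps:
S(V) = -3 + V**2
v(o) = 6 + 2*o (v(o) = -2*(-3 - o) = 6 + 2*o)
F(D) = 2*D*(-2 + D) (F(D) = (D + (6 + 2*(-4)))*(D + D) = (D + (6 - 8))*(2*D) = (D - 2)*(2*D) = (-2 + D)*(2*D) = 2*D*(-2 + D))
d = -329664 (d = -8*204*(-2 + 204) = -8*204*202 = -4*82416 = -329664)
(d + S(210))/(-28068 + 3291) = (-329664 + (-3 + 210**2))/(-28068 + 3291) = (-329664 + (-3 + 44100))/(-24777) = (-329664 + 44097)*(-1/24777) = -285567*(-1/24777) = 95189/8259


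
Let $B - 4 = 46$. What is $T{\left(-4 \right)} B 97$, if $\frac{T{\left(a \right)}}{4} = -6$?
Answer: $-116400$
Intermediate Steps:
$B = 50$ ($B = 4 + 46 = 50$)
$T{\left(a \right)} = -24$ ($T{\left(a \right)} = 4 \left(-6\right) = -24$)
$T{\left(-4 \right)} B 97 = \left(-24\right) 50 \cdot 97 = \left(-1200\right) 97 = -116400$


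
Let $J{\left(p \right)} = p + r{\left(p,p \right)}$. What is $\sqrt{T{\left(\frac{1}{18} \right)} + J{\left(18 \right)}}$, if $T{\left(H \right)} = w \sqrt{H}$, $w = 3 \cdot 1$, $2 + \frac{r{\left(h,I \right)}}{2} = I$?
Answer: $\frac{\sqrt{200 + 2 \sqrt{2}}}{2} \approx 7.1209$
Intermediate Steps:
$r{\left(h,I \right)} = -4 + 2 I$
$w = 3$
$J{\left(p \right)} = -4 + 3 p$ ($J{\left(p \right)} = p + \left(-4 + 2 p\right) = -4 + 3 p$)
$T{\left(H \right)} = 3 \sqrt{H}$
$\sqrt{T{\left(\frac{1}{18} \right)} + J{\left(18 \right)}} = \sqrt{3 \sqrt{\frac{1}{18}} + \left(-4 + 3 \cdot 18\right)} = \sqrt{\frac{3}{3 \sqrt{2}} + \left(-4 + 54\right)} = \sqrt{3 \frac{\sqrt{2}}{6} + 50} = \sqrt{\frac{\sqrt{2}}{2} + 50} = \sqrt{50 + \frac{\sqrt{2}}{2}}$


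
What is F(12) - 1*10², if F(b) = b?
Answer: -88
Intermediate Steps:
F(12) - 1*10² = 12 - 1*10² = 12 - 1*100 = 12 - 100 = -88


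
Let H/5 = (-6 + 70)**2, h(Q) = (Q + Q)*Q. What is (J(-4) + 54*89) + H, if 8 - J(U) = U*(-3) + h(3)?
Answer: 25264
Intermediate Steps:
h(Q) = 2*Q**2 (h(Q) = (2*Q)*Q = 2*Q**2)
J(U) = -10 + 3*U (J(U) = 8 - (U*(-3) + 2*3**2) = 8 - (-3*U + 2*9) = 8 - (-3*U + 18) = 8 - (18 - 3*U) = 8 + (-18 + 3*U) = -10 + 3*U)
H = 20480 (H = 5*(-6 + 70)**2 = 5*64**2 = 5*4096 = 20480)
(J(-4) + 54*89) + H = ((-10 + 3*(-4)) + 54*89) + 20480 = ((-10 - 12) + 4806) + 20480 = (-22 + 4806) + 20480 = 4784 + 20480 = 25264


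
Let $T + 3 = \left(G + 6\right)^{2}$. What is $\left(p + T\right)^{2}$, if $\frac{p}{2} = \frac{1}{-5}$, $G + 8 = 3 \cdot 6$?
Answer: $\frac{1595169}{25} \approx 63807.0$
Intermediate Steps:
$G = 10$ ($G = -8 + 3 \cdot 6 = -8 + 18 = 10$)
$T = 253$ ($T = -3 + \left(10 + 6\right)^{2} = -3 + 16^{2} = -3 + 256 = 253$)
$p = - \frac{2}{5}$ ($p = \frac{2}{-5} = 2 \left(- \frac{1}{5}\right) = - \frac{2}{5} \approx -0.4$)
$\left(p + T\right)^{2} = \left(- \frac{2}{5} + 253\right)^{2} = \left(\frac{1263}{5}\right)^{2} = \frac{1595169}{25}$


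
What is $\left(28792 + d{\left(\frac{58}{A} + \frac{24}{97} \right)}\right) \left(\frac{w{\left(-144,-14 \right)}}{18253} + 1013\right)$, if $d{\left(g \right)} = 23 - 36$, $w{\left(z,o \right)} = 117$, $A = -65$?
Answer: $\frac{532135394274}{18253} \approx 2.9153 \cdot 10^{7}$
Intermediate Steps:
$d{\left(g \right)} = -13$ ($d{\left(g \right)} = 23 - 36 = -13$)
$\left(28792 + d{\left(\frac{58}{A} + \frac{24}{97} \right)}\right) \left(\frac{w{\left(-144,-14 \right)}}{18253} + 1013\right) = \left(28792 - 13\right) \left(\frac{117}{18253} + 1013\right) = 28779 \left(117 \cdot \frac{1}{18253} + 1013\right) = 28779 \left(\frac{117}{18253} + 1013\right) = 28779 \cdot \frac{18490406}{18253} = \frac{532135394274}{18253}$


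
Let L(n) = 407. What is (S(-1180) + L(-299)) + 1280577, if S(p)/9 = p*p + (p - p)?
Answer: 13812584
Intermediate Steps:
S(p) = 9*p² (S(p) = 9*(p*p + (p - p)) = 9*(p² + 0) = 9*p²)
(S(-1180) + L(-299)) + 1280577 = (9*(-1180)² + 407) + 1280577 = (9*1392400 + 407) + 1280577 = (12531600 + 407) + 1280577 = 12532007 + 1280577 = 13812584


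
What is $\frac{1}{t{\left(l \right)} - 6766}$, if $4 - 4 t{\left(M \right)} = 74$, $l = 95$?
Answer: $- \frac{2}{13567} \approx -0.00014742$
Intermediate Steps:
$t{\left(M \right)} = - \frac{35}{2}$ ($t{\left(M \right)} = 1 - \frac{37}{2} = - \frac{35}{2}$)
$\frac{1}{t{\left(l \right)} - 6766} = \frac{1}{- \frac{35}{2} - 6766} = \frac{1}{- \frac{13567}{2}} = - \frac{2}{13567}$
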